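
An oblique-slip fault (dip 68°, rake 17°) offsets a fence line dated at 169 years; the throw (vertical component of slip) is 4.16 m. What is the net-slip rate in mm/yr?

dip-slip = throw / sin(dip) = 4.16 / sin(68°) = 4.487 m
net slip = dip-slip / sin(rake) = 4.487 / sin(17°) = 15.35 m
rate = 15.35 m / 169 years = 0.0908 m/yr = 90.8 mm/yr

90.8 mm/yr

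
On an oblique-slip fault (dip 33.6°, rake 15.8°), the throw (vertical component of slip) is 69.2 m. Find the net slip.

dip-slip = throw / sin(dip) = 69.2 / sin(33.6°) = 125 m
net slip = dip-slip / sin(rake) = 125 / sin(15.8°) = 459 m

459 m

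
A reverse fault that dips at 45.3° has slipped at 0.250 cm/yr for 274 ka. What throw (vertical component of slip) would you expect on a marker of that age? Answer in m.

dip-slip = rate × time = 0.250 cm/yr × 274 ka = 685 m
throw = dip-slip × sin(dip) = 685 × sin(45.3°) = 487 m

487 m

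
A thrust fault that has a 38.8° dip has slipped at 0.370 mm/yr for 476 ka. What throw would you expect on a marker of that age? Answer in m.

110 m

dip-slip = rate × time = 0.370 mm/yr × 476 ka = 176.1 m
throw = dip-slip × sin(dip) = 176.1 × sin(38.8°) = 110 m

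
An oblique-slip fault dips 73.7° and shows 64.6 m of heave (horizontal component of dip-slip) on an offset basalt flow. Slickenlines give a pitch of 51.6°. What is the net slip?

dip-slip = heave / cos(dip) = 64.6 / cos(73.7°) = 230.2 m
net slip = dip-slip / sin(rake) = 230.2 / sin(51.6°) = 294 m

294 m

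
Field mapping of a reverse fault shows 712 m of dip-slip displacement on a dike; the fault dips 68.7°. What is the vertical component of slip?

throw = dip-slip × sin(dip) = 712 m × sin(68.7°) = 663 m

663 m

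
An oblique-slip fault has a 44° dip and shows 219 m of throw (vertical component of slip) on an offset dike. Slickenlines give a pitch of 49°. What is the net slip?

418 m

dip-slip = throw / sin(dip) = 219 / sin(44°) = 315.3 m
net slip = dip-slip / sin(rake) = 315.3 / sin(49°) = 418 m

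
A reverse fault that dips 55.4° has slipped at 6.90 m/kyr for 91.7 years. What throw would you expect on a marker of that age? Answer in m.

dip-slip = rate × time = 6.90 m/kyr × 91.7 years = 0.6327 m
throw = dip-slip × sin(dip) = 0.6327 × sin(55.4°) = 0.521 m

0.521 m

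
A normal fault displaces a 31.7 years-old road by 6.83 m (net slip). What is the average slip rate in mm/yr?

rate = 6.83 m / 31.7 years = 0.215 m/yr = 215 mm/yr

215 mm/yr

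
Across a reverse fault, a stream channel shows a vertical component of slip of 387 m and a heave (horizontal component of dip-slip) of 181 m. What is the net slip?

net slip = √(throw² + heave²) = √(387² + 181²) = 427 m

427 m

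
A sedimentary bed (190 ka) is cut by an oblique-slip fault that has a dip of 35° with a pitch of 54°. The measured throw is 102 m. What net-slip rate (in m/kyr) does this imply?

1.16 m/kyr

dip-slip = throw / sin(dip) = 102 / sin(35°) = 177.8 m
net slip = dip-slip / sin(rake) = 177.8 / sin(54°) = 219.8 m
rate = 219.8 m / 190 ka = 0.00116 m/yr = 1.16 m/kyr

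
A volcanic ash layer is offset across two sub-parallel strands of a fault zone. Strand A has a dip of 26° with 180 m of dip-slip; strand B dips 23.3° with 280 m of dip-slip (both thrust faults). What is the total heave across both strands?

heave_A = 180 × cos(26°) = 161.8 m
heave_B = 280 × cos(23.3°) = 257.2 m
total = 161.8 + 257.2 = 419 m

419 m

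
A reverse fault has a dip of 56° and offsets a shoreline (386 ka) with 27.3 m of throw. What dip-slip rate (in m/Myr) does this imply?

dip-slip = throw / sin(dip) = 27.3 m / sin(56°) = 32.93 m
rate = 32.93 m / 386 ka = 0.0000853 m/yr = 85.3 m/Myr

85.3 m/Myr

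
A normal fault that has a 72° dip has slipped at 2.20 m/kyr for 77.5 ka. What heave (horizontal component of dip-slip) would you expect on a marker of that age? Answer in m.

dip-slip = rate × time = 2.20 m/kyr × 77.5 ka = 170.5 m
heave = dip-slip × cos(dip) = 170.5 × cos(72°) = 52.7 m

52.7 m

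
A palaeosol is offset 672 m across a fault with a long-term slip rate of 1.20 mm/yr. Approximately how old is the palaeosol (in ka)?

560 ka

age = offset / rate = 672 m / (1.20 mm/yr) = 560000 yr = 560 ka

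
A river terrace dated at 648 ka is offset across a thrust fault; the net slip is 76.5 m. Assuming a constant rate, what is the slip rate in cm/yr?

rate = 76.5 m / 648 ka = 0.000118 m/yr = 0.0118 cm/yr

0.0118 cm/yr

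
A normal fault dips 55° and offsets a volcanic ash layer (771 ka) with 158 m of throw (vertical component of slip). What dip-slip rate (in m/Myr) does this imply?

dip-slip = throw / sin(dip) = 158 m / sin(55°) = 192.9 m
rate = 192.9 m / 771 ka = 0.000250 m/yr = 250 m/Myr

250 m/Myr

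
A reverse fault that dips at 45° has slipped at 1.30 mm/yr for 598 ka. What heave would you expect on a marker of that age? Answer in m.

dip-slip = rate × time = 1.30 mm/yr × 598 ka = 777.4 m
heave = dip-slip × cos(dip) = 777.4 × cos(45°) = 550 m

550 m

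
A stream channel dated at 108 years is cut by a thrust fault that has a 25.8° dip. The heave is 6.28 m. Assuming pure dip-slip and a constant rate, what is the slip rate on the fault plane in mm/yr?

dip-slip = heave / cos(dip) = 6.28 m / cos(25.8°) = 6.975 m
rate = 6.975 m / 108 years = 0.0646 m/yr = 64.6 mm/yr

64.6 mm/yr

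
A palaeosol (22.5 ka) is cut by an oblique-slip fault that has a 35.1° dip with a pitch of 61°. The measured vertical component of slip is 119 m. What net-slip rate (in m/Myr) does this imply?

dip-slip = throw / sin(dip) = 119 / sin(35.1°) = 207 m
net slip = dip-slip / sin(rake) = 207 / sin(61°) = 236.6 m
rate = 236.6 m / 22.5 ka = 0.0105 m/yr = 10500 m/Myr

10500 m/Myr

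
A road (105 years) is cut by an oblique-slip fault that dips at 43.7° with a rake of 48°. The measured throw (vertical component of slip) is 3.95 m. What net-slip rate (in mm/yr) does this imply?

73.3 mm/yr

dip-slip = throw / sin(dip) = 3.95 / sin(43.7°) = 5.717 m
net slip = dip-slip / sin(rake) = 5.717 / sin(48°) = 7.693 m
rate = 7.693 m / 105 years = 0.0733 m/yr = 73.3 mm/yr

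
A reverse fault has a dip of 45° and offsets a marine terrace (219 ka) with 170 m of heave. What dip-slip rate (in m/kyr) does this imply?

dip-slip = heave / cos(dip) = 170 m / cos(45°) = 240.4 m
rate = 240.4 m / 219 ka = 0.00110 m/yr = 1.10 m/kyr

1.10 m/kyr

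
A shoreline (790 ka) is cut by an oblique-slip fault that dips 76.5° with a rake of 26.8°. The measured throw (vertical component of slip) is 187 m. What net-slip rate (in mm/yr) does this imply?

0.540 mm/yr

dip-slip = throw / sin(dip) = 187 / sin(76.5°) = 192.3 m
net slip = dip-slip / sin(rake) = 192.3 / sin(26.8°) = 426.5 m
rate = 426.5 m / 790 ka = 0.000540 m/yr = 0.540 mm/yr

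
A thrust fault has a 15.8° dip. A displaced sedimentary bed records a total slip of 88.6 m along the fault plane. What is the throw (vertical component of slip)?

throw = dip-slip × sin(dip) = 88.6 m × sin(15.8°) = 24.1 m

24.1 m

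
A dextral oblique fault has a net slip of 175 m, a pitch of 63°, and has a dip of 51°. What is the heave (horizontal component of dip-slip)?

98.1 m

dip-slip = net slip × sin(rake) = 175 m × sin(63°) = 155.9 m
heave = dip-slip × cos(dip) = 155.9 × cos(51°) = 98.1 m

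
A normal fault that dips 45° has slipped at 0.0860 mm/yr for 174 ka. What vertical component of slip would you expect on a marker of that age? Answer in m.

10.6 m

dip-slip = rate × time = 0.0860 mm/yr × 174 ka = 14.96 m
throw = dip-slip × sin(dip) = 14.96 × sin(45°) = 10.6 m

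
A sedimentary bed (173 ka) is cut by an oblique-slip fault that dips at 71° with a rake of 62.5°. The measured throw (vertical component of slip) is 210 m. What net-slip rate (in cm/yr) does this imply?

0.145 cm/yr

dip-slip = throw / sin(dip) = 210 / sin(71°) = 222.1 m
net slip = dip-slip / sin(rake) = 222.1 / sin(62.5°) = 250.4 m
rate = 250.4 m / 173 ka = 0.00145 m/yr = 0.145 cm/yr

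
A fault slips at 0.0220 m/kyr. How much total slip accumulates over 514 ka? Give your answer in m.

slip = rate × time = 0.0220 m/kyr × 514 ka = 11.3 m

11.3 m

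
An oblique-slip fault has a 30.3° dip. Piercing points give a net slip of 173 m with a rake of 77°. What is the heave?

146 m

dip-slip = net slip × sin(rake) = 173 m × sin(77°) = 168.6 m
heave = dip-slip × cos(dip) = 168.6 × cos(30.3°) = 146 m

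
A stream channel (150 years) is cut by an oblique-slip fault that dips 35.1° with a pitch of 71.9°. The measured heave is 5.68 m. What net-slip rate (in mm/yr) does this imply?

dip-slip = heave / cos(dip) = 5.68 / cos(35.1°) = 6.942 m
net slip = dip-slip / sin(rake) = 6.942 / sin(71.9°) = 7.304 m
rate = 7.304 m / 150 years = 0.0487 m/yr = 48.7 mm/yr

48.7 mm/yr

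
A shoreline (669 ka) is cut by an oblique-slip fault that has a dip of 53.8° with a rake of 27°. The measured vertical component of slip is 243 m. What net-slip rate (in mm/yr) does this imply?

0.991 mm/yr

dip-slip = throw / sin(dip) = 243 / sin(53.8°) = 301.1 m
net slip = dip-slip / sin(rake) = 301.1 / sin(27°) = 663.3 m
rate = 663.3 m / 669 ka = 0.000991 m/yr = 0.991 mm/yr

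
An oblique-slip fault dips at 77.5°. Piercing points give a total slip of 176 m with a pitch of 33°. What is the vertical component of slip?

93.6 m

dip-slip = net slip × sin(rake) = 176 m × sin(33°) = 95.86 m
throw = dip-slip × sin(dip) = 95.86 × sin(77.5°) = 93.6 m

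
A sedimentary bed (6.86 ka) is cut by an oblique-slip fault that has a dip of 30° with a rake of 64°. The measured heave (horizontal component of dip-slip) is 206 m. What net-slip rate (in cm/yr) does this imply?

dip-slip = heave / cos(dip) = 206 / cos(30°) = 237.9 m
net slip = dip-slip / sin(rake) = 237.9 / sin(64°) = 264.7 m
rate = 264.7 m / 6.86 ka = 0.0386 m/yr = 3.86 cm/yr

3.86 cm/yr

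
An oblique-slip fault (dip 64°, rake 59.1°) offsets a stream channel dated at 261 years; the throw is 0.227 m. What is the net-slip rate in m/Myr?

dip-slip = throw / sin(dip) = 0.227 / sin(64°) = 0.2526 m
net slip = dip-slip / sin(rake) = 0.2526 / sin(59.1°) = 0.2943 m
rate = 0.2943 m / 261 years = 0.00113 m/yr = 1130 m/Myr

1130 m/Myr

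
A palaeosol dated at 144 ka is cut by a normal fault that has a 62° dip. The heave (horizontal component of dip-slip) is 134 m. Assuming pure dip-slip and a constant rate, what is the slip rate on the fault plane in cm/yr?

dip-slip = heave / cos(dip) = 134 m / cos(62°) = 285.4 m
rate = 285.4 m / 144 ka = 0.00198 m/yr = 0.198 cm/yr

0.198 cm/yr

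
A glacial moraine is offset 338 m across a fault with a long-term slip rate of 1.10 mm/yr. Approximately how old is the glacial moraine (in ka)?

age = offset / rate = 338 m / (1.10 mm/yr) = 307000 yr = 307 ka

307 ka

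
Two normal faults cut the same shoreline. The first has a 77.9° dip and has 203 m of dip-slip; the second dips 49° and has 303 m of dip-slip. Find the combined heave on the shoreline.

241 m

heave_A = 203 × cos(77.9°) = 42.55 m
heave_B = 303 × cos(49°) = 198.8 m
total = 42.55 + 198.8 = 241 m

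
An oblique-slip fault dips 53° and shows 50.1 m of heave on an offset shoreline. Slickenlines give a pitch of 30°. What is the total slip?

166 m

dip-slip = heave / cos(dip) = 50.1 / cos(53°) = 83.25 m
net slip = dip-slip / sin(rake) = 83.25 / sin(30°) = 166 m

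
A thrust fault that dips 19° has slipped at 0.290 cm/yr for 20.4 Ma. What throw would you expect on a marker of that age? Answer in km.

19.3 km

dip-slip = rate × time = 0.290 cm/yr × 20.4 Ma = 59160 m
throw = dip-slip × sin(dip) = 59160 × sin(19°) = 19300 m = 19.3 km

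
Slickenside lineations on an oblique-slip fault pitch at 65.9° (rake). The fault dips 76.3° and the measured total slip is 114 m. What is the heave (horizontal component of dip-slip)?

dip-slip = net slip × sin(rake) = 114 m × sin(65.9°) = 104.1 m
heave = dip-slip × cos(dip) = 104.1 × cos(76.3°) = 24.6 m

24.6 m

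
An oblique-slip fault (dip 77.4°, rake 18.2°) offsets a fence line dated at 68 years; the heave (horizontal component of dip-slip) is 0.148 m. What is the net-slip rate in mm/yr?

dip-slip = heave / cos(dip) = 0.148 / cos(77.4°) = 0.6785 m
net slip = dip-slip / sin(rake) = 0.6785 / sin(18.2°) = 2.172 m
rate = 2.172 m / 68 years = 0.0319 m/yr = 31.9 mm/yr

31.9 mm/yr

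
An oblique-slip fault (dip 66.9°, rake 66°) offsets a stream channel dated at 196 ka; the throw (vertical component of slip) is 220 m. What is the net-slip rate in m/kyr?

dip-slip = throw / sin(dip) = 220 / sin(66.9°) = 239.2 m
net slip = dip-slip / sin(rake) = 239.2 / sin(66°) = 261.8 m
rate = 261.8 m / 196 ka = 0.00134 m/yr = 1.34 m/kyr

1.34 m/kyr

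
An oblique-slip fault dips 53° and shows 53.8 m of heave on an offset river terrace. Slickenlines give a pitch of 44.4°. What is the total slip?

128 m

dip-slip = heave / cos(dip) = 53.8 / cos(53°) = 89.40 m
net slip = dip-slip / sin(rake) = 89.40 / sin(44.4°) = 128 m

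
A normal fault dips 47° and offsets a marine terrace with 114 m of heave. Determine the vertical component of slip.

throw = heave × tan(dip) = 114 × tan(47°) = 122 m

122 m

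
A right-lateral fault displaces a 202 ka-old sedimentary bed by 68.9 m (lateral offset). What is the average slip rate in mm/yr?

rate = 68.9 m / 202 ka = 0.000341 m/yr = 0.341 mm/yr

0.341 mm/yr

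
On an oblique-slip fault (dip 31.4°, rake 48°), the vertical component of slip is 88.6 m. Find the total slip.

dip-slip = throw / sin(dip) = 88.6 / sin(31.4°) = 170.1 m
net slip = dip-slip / sin(rake) = 170.1 / sin(48°) = 229 m

229 m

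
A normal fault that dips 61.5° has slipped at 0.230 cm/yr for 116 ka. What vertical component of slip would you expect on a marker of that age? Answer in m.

dip-slip = rate × time = 0.230 cm/yr × 116 ka = 266.8 m
throw = dip-slip × sin(dip) = 266.8 × sin(61.5°) = 234 m

234 m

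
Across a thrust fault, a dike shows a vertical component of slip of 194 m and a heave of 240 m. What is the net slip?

net slip = √(throw² + heave²) = √(194² + 240²) = 309 m

309 m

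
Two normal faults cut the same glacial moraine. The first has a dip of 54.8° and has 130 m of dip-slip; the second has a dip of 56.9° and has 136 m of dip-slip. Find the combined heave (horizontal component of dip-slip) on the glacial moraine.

heave_A = 130 × cos(54.8°) = 74.94 m
heave_B = 136 × cos(56.9°) = 74.27 m
total = 74.94 + 74.27 = 149 m

149 m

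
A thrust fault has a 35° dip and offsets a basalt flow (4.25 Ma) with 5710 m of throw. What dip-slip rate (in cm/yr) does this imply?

0.234 cm/yr

dip-slip = throw / sin(dip) = 5710 m / sin(35°) = 9955 m
rate = 9955 m / 4.25 Ma = 0.00234 m/yr = 0.234 cm/yr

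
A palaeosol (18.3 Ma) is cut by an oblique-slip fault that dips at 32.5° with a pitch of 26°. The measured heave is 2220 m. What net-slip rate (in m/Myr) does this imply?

328 m/Myr

dip-slip = heave / cos(dip) = 2220 / cos(32.5°) = 2632 m
net slip = dip-slip / sin(rake) = 2632 / sin(26°) = 6005 m
rate = 6005 m / 18.3 Ma = 0.000328 m/yr = 328 m/Myr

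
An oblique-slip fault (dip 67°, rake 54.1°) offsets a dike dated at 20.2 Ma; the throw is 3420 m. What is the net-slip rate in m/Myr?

dip-slip = throw / sin(dip) = 3420 / sin(67°) = 3715 m
net slip = dip-slip / sin(rake) = 3715 / sin(54.1°) = 4587 m
rate = 4587 m / 20.2 Ma = 0.000227 m/yr = 227 m/Myr

227 m/Myr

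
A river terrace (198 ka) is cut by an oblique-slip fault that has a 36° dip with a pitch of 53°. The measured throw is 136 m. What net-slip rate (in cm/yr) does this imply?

dip-slip = throw / sin(dip) = 136 / sin(36°) = 231.4 m
net slip = dip-slip / sin(rake) = 231.4 / sin(53°) = 289.7 m
rate = 289.7 m / 198 ka = 0.00146 m/yr = 0.146 cm/yr

0.146 cm/yr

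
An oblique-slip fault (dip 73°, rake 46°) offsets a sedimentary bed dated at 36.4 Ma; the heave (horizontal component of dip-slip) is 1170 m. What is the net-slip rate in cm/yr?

0.0153 cm/yr

dip-slip = heave / cos(dip) = 1170 / cos(73°) = 4002 m
net slip = dip-slip / sin(rake) = 4002 / sin(46°) = 5563 m
rate = 5563 m / 36.4 Ma = 0.000153 m/yr = 0.0153 cm/yr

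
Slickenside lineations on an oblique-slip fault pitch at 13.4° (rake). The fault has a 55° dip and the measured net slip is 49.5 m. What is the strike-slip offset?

48.2 m

strike-slip = net slip × cos(rake) = 49.5 m × cos(13.4°) = 48.2 m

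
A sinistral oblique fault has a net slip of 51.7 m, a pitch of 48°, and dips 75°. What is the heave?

9.94 m

dip-slip = net slip × sin(rake) = 51.7 m × sin(48°) = 38.42 m
heave = dip-slip × cos(dip) = 38.42 × cos(75°) = 9.94 m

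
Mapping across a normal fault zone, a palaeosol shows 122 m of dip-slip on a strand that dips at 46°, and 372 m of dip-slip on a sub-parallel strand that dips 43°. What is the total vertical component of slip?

throw_A = 122 × sin(46°) = 87.76 m
throw_B = 372 × sin(43°) = 253.7 m
total = 87.76 + 253.7 = 341 m

341 m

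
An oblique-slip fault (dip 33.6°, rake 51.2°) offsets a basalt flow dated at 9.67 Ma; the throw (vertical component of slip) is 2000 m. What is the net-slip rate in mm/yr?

0.480 mm/yr

dip-slip = throw / sin(dip) = 2000 / sin(33.6°) = 3614 m
net slip = dip-slip / sin(rake) = 3614 / sin(51.2°) = 4637 m
rate = 4637 m / 9.67 Ma = 0.000480 m/yr = 0.480 mm/yr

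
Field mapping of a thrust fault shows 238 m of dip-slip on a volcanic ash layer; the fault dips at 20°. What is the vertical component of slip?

throw = dip-slip × sin(dip) = 238 m × sin(20°) = 81.4 m

81.4 m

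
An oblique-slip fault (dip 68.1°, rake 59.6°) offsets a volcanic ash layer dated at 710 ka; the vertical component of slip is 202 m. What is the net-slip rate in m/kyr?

dip-slip = throw / sin(dip) = 202 / sin(68.1°) = 217.7 m
net slip = dip-slip / sin(rake) = 217.7 / sin(59.6°) = 252.4 m
rate = 252.4 m / 710 ka = 0.000356 m/yr = 0.356 m/kyr

0.356 m/kyr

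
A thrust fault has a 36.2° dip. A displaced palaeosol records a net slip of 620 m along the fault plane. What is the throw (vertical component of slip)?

throw = dip-slip × sin(dip) = 620 m × sin(36.2°) = 366 m

366 m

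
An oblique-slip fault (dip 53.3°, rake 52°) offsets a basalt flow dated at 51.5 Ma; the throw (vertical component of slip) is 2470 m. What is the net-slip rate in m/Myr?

75.9 m/Myr

dip-slip = throw / sin(dip) = 2470 / sin(53.3°) = 3081 m
net slip = dip-slip / sin(rake) = 3081 / sin(52°) = 3909 m
rate = 3909 m / 51.5 Ma = 0.0000759 m/yr = 75.9 m/Myr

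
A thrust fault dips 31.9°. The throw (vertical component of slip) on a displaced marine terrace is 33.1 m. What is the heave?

heave = throw / tan(dip) = 33.1 / tan(31.9°) = 53.2 m

53.2 m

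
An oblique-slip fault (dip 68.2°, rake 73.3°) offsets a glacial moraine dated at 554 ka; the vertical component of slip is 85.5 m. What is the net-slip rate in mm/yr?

dip-slip = throw / sin(dip) = 85.5 / sin(68.2°) = 92.09 m
net slip = dip-slip / sin(rake) = 92.09 / sin(73.3°) = 96.14 m
rate = 96.14 m / 554 ka = 0.000174 m/yr = 0.174 mm/yr

0.174 mm/yr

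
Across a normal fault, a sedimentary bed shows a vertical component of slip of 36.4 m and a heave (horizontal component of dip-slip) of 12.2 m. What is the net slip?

38.4 m

net slip = √(throw² + heave²) = √(36.4² + 12.2²) = 38.4 m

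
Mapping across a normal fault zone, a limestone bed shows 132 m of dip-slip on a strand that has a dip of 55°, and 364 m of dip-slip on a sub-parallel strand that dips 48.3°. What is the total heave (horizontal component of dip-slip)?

318 m

heave_A = 132 × cos(55°) = 75.71 m
heave_B = 364 × cos(48.3°) = 242.1 m
total = 75.71 + 242.1 = 318 m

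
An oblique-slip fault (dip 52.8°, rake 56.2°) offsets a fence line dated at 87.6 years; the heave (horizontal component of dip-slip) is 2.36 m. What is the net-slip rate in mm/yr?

53.6 mm/yr

dip-slip = heave / cos(dip) = 2.36 / cos(52.8°) = 3.903 m
net slip = dip-slip / sin(rake) = 3.903 / sin(56.2°) = 4.697 m
rate = 4.697 m / 87.6 years = 0.0536 m/yr = 53.6 mm/yr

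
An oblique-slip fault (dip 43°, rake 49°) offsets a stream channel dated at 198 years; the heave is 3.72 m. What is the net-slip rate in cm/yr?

3.40 cm/yr

dip-slip = heave / cos(dip) = 3.72 / cos(43°) = 5.086 m
net slip = dip-slip / sin(rake) = 5.086 / sin(49°) = 6.740 m
rate = 6.740 m / 198 years = 0.0340 m/yr = 3.40 cm/yr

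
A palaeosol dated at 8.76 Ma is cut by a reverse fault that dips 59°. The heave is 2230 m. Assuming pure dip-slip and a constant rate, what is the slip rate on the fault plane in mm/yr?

dip-slip = heave / cos(dip) = 2230 m / cos(59°) = 4330 m
rate = 4330 m / 8.76 Ma = 0.000494 m/yr = 0.494 mm/yr

0.494 mm/yr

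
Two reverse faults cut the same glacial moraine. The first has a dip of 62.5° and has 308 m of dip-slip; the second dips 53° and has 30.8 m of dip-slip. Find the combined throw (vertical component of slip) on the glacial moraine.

298 m

throw_A = 308 × sin(62.5°) = 273.2 m
throw_B = 30.8 × sin(53°) = 24.60 m
total = 273.2 + 24.60 = 298 m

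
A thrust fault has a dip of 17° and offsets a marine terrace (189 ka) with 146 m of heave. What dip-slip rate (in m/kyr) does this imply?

0.808 m/kyr

dip-slip = heave / cos(dip) = 146 m / cos(17°) = 152.7 m
rate = 152.7 m / 189 ka = 0.000808 m/yr = 0.808 m/kyr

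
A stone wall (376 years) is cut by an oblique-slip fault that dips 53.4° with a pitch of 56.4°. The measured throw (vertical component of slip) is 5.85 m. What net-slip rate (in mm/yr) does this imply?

dip-slip = throw / sin(dip) = 5.85 / sin(53.4°) = 7.287 m
net slip = dip-slip / sin(rake) = 7.287 / sin(56.4°) = 8.749 m
rate = 8.749 m / 376 years = 0.0233 m/yr = 23.3 mm/yr

23.3 mm/yr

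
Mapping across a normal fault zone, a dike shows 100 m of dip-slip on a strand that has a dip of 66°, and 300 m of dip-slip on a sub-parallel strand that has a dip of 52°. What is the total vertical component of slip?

throw_A = 100 × sin(66°) = 91.35 m
throw_B = 300 × sin(52°) = 236.4 m
total = 91.35 + 236.4 = 328 m

328 m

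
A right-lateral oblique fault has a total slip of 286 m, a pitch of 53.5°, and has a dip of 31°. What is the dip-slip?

dip-slip = net slip × sin(rake) = 286 m × sin(53.5°) = 230 m

230 m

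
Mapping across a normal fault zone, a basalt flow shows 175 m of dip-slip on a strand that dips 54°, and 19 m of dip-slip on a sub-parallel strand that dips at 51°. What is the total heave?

heave_A = 175 × cos(54°) = 102.9 m
heave_B = 19 × cos(51°) = 11.96 m
total = 102.9 + 11.96 = 115 m

115 m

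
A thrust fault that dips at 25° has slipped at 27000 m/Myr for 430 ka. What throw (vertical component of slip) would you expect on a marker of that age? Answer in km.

4.91 km

dip-slip = rate × time = 27000 m/Myr × 430 ka = 11610 m
throw = dip-slip × sin(dip) = 11610 × sin(25°) = 4910 m = 4.91 km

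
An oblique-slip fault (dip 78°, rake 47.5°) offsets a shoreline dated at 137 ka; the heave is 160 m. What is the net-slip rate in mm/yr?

dip-slip = heave / cos(dip) = 160 / cos(78°) = 769.6 m
net slip = dip-slip / sin(rake) = 769.6 / sin(47.5°) = 1044 m
rate = 1044 m / 137 ka = 0.00762 m/yr = 7.62 mm/yr

7.62 mm/yr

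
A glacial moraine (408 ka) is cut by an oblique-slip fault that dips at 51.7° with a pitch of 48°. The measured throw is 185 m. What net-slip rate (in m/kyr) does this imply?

0.777 m/kyr

dip-slip = throw / sin(dip) = 185 / sin(51.7°) = 235.7 m
net slip = dip-slip / sin(rake) = 235.7 / sin(48°) = 317.2 m
rate = 317.2 m / 408 ka = 0.000777 m/yr = 0.777 m/kyr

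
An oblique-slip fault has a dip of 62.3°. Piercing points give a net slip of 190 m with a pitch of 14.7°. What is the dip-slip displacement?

48.2 m

dip-slip = net slip × sin(rake) = 190 m × sin(14.7°) = 48.2 m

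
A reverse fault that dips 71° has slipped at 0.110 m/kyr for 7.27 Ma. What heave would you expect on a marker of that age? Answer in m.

dip-slip = rate × time = 0.110 m/kyr × 7.27 Ma = 799.7 m
heave = dip-slip × cos(dip) = 799.7 × cos(71°) = 260 m

260 m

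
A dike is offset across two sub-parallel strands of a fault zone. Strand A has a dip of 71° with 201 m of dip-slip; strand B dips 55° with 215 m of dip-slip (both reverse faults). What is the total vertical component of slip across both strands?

throw_A = 201 × sin(71°) = 190 m
throw_B = 215 × sin(55°) = 176.1 m
total = 190 + 176.1 = 366 m

366 m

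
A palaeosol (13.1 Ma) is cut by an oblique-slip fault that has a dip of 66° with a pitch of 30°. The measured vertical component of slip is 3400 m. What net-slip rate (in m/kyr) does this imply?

dip-slip = throw / sin(dip) = 3400 / sin(66°) = 3722 m
net slip = dip-slip / sin(rake) = 3722 / sin(30°) = 7444 m
rate = 7444 m / 13.1 Ma = 0.000568 m/yr = 0.568 m/kyr

0.568 m/kyr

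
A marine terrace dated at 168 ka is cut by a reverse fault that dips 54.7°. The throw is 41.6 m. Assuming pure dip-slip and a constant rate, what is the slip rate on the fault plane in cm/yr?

dip-slip = throw / sin(dip) = 41.6 m / sin(54.7°) = 50.97 m
rate = 50.97 m / 168 ka = 0.000303 m/yr = 0.0303 cm/yr

0.0303 cm/yr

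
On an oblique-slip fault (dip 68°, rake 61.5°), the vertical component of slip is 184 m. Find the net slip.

dip-slip = throw / sin(dip) = 184 / sin(68°) = 198.5 m
net slip = dip-slip / sin(rake) = 198.5 / sin(61.5°) = 226 m

226 m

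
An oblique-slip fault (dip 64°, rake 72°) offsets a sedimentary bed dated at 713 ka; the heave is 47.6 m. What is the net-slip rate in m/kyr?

dip-slip = heave / cos(dip) = 47.6 / cos(64°) = 108.6 m
net slip = dip-slip / sin(rake) = 108.6 / sin(72°) = 114.2 m
rate = 114.2 m / 713 ka = 0.000160 m/yr = 0.160 m/kyr

0.160 m/kyr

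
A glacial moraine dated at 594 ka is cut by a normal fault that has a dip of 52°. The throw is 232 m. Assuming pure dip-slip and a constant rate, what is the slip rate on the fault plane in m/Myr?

496 m/Myr

dip-slip = throw / sin(dip) = 232 m / sin(52°) = 294.4 m
rate = 294.4 m / 594 ka = 0.000496 m/yr = 496 m/Myr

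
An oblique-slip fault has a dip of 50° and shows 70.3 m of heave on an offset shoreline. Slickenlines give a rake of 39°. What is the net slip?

dip-slip = heave / cos(dip) = 70.3 / cos(50°) = 109.4 m
net slip = dip-slip / sin(rake) = 109.4 / sin(39°) = 174 m

174 m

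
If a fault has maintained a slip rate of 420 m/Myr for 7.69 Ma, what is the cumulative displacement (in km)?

3.23 km

slip = rate × time = 420 m/Myr × 7.69 Ma = 3230 m = 3.23 km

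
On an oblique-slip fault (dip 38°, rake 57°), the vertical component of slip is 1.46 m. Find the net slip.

2.83 m

dip-slip = throw / sin(dip) = 1.46 / sin(38°) = 2.371 m
net slip = dip-slip / sin(rake) = 2.371 / sin(57°) = 2.83 m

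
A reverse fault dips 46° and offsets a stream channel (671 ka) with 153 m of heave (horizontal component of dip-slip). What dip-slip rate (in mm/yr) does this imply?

dip-slip = heave / cos(dip) = 153 m / cos(46°) = 220.3 m
rate = 220.3 m / 671 ka = 0.000328 m/yr = 0.328 mm/yr

0.328 mm/yr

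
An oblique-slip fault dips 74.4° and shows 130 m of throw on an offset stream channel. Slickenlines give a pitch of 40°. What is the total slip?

210 m

dip-slip = throw / sin(dip) = 130 / sin(74.4°) = 135 m
net slip = dip-slip / sin(rake) = 135 / sin(40°) = 210 m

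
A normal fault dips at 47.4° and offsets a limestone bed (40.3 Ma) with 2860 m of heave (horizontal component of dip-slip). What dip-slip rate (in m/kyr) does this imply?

dip-slip = heave / cos(dip) = 2860 m / cos(47.4°) = 4225 m
rate = 4225 m / 40.3 Ma = 0.000105 m/yr = 0.105 m/kyr

0.105 m/kyr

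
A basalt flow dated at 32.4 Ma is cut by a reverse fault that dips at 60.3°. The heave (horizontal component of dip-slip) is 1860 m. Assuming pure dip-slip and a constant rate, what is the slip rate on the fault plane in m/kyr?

0.116 m/kyr

dip-slip = heave / cos(dip) = 1860 m / cos(60.3°) = 3754 m
rate = 3754 m / 32.4 Ma = 0.000116 m/yr = 0.116 m/kyr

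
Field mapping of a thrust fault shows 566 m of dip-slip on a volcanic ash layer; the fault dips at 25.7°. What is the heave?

heave = dip-slip × cos(dip) = 566 m × cos(25.7°) = 510 m

510 m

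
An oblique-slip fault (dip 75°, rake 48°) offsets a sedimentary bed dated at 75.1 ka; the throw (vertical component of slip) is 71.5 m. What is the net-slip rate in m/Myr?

1330 m/Myr

dip-slip = throw / sin(dip) = 71.5 / sin(75°) = 74.02 m
net slip = dip-slip / sin(rake) = 74.02 / sin(48°) = 99.61 m
rate = 99.61 m / 75.1 ka = 0.00133 m/yr = 1330 m/Myr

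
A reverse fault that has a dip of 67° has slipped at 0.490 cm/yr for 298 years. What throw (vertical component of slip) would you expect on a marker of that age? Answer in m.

1.34 m

dip-slip = rate × time = 0.490 cm/yr × 298 years = 1.460 m
throw = dip-slip × sin(dip) = 1.460 × sin(67°) = 1.34 m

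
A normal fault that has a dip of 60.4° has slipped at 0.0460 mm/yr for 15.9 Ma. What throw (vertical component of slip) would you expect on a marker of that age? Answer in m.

dip-slip = rate × time = 0.0460 mm/yr × 15.9 Ma = 731.4 m
throw = dip-slip × sin(dip) = 731.4 × sin(60.4°) = 636 m

636 m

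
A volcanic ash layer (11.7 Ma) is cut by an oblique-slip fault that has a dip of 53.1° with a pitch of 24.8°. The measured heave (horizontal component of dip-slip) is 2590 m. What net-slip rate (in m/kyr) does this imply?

dip-slip = heave / cos(dip) = 2590 / cos(53.1°) = 4314 m
net slip = dip-slip / sin(rake) = 4314 / sin(24.8°) = 10280 m
rate = 10280 m / 11.7 Ma = 0.000879 m/yr = 0.879 m/kyr

0.879 m/kyr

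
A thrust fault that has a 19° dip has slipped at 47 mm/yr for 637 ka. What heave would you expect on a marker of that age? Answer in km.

28.3 km

dip-slip = rate × time = 47 mm/yr × 637 ka = 29940 m
heave = dip-slip × cos(dip) = 29940 × cos(19°) = 28300 m = 28.3 km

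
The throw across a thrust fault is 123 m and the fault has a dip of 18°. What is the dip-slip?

dip-slip = throw / sin(dip) = 123 / sin(18°) = 398 m

398 m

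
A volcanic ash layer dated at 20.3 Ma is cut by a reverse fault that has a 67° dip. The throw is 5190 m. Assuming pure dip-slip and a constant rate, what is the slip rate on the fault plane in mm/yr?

dip-slip = throw / sin(dip) = 5190 m / sin(67°) = 5638 m
rate = 5638 m / 20.3 Ma = 0.000278 m/yr = 0.278 mm/yr

0.278 mm/yr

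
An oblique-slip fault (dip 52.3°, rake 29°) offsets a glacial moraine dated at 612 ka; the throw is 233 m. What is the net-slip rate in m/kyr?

0.993 m/kyr

dip-slip = throw / sin(dip) = 233 / sin(52.3°) = 294.5 m
net slip = dip-slip / sin(rake) = 294.5 / sin(29°) = 607.4 m
rate = 607.4 m / 612 ka = 0.000993 m/yr = 0.993 m/kyr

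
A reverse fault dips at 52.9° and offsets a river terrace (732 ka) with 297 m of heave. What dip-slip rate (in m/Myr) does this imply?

673 m/Myr

dip-slip = heave / cos(dip) = 297 m / cos(52.9°) = 492.4 m
rate = 492.4 m / 732 ka = 0.000673 m/yr = 673 m/Myr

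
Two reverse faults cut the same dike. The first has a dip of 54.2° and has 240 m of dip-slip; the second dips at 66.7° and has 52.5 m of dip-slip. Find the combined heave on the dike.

heave_A = 240 × cos(54.2°) = 140.4 m
heave_B = 52.5 × cos(66.7°) = 20.77 m
total = 140.4 + 20.77 = 161 m

161 m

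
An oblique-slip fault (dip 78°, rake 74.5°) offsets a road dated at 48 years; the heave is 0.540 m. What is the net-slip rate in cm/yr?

dip-slip = heave / cos(dip) = 0.540 / cos(78°) = 2.597 m
net slip = dip-slip / sin(rake) = 2.597 / sin(74.5°) = 2.695 m
rate = 2.695 m / 48 years = 0.0562 m/yr = 5.62 cm/yr

5.62 cm/yr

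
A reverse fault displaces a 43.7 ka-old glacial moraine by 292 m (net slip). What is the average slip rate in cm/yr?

rate = 292 m / 43.7 ka = 0.00668 m/yr = 0.668 cm/yr

0.668 cm/yr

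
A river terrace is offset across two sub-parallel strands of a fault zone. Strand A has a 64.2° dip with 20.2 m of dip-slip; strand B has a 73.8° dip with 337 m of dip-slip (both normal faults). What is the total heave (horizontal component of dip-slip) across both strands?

heave_A = 20.2 × cos(64.2°) = 8.792 m
heave_B = 337 × cos(73.8°) = 94.02 m
total = 8.792 + 94.02 = 103 m

103 m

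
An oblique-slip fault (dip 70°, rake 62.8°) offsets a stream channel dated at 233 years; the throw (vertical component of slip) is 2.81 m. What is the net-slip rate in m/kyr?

14.4 m/kyr

dip-slip = throw / sin(dip) = 2.81 / sin(70°) = 2.990 m
net slip = dip-slip / sin(rake) = 2.990 / sin(62.8°) = 3.362 m
rate = 3.362 m / 233 years = 0.0144 m/yr = 14.4 m/kyr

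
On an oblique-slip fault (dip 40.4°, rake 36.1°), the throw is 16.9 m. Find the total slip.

dip-slip = throw / sin(dip) = 16.9 / sin(40.4°) = 26.08 m
net slip = dip-slip / sin(rake) = 26.08 / sin(36.1°) = 44.3 m

44.3 m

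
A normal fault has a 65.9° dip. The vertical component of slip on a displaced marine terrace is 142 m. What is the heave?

heave = throw / tan(dip) = 142 / tan(65.9°) = 63.5 m

63.5 m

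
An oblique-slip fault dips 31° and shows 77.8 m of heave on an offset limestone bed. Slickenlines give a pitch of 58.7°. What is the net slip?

106 m

dip-slip = heave / cos(dip) = 77.8 / cos(31°) = 90.76 m
net slip = dip-slip / sin(rake) = 90.76 / sin(58.7°) = 106 m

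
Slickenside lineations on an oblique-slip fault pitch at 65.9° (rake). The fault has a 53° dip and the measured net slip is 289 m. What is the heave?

159 m

dip-slip = net slip × sin(rake) = 289 m × sin(65.9°) = 263.8 m
heave = dip-slip × cos(dip) = 263.8 × cos(53°) = 159 m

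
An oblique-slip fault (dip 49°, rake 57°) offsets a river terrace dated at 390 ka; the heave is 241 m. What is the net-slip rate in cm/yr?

0.112 cm/yr

dip-slip = heave / cos(dip) = 241 / cos(49°) = 367.3 m
net slip = dip-slip / sin(rake) = 367.3 / sin(57°) = 438 m
rate = 438 m / 390 ka = 0.00112 m/yr = 0.112 cm/yr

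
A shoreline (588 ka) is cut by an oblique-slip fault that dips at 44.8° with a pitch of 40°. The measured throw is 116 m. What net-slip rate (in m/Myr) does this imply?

436 m/Myr

dip-slip = throw / sin(dip) = 116 / sin(44.8°) = 164.6 m
net slip = dip-slip / sin(rake) = 164.6 / sin(40°) = 256.1 m
rate = 256.1 m / 588 ka = 0.000436 m/yr = 436 m/Myr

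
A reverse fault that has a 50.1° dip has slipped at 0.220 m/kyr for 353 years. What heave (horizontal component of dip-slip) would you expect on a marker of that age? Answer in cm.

4.98 cm

dip-slip = rate × time = 0.220 m/kyr × 353 years = 0.07766 m
heave = dip-slip × cos(dip) = 0.07766 × cos(50.1°) = 0.0498 m = 4.98 cm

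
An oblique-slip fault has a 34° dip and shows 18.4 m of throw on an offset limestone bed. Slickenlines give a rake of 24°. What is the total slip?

80.9 m

dip-slip = throw / sin(dip) = 18.4 / sin(34°) = 32.90 m
net slip = dip-slip / sin(rake) = 32.90 / sin(24°) = 80.9 m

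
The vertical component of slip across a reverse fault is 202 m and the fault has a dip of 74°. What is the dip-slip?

210 m

dip-slip = throw / sin(dip) = 202 / sin(74°) = 210 m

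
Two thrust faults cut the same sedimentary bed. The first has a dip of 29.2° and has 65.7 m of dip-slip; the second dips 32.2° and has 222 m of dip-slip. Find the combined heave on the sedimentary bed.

245 m

heave_A = 65.7 × cos(29.2°) = 57.35 m
heave_B = 222 × cos(32.2°) = 187.9 m
total = 57.35 + 187.9 = 245 m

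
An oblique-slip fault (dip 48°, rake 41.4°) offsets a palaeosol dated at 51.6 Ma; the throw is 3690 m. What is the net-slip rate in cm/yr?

dip-slip = throw / sin(dip) = 3690 / sin(48°) = 4965 m
net slip = dip-slip / sin(rake) = 4965 / sin(41.4°) = 7508 m
rate = 7508 m / 51.6 Ma = 0.000146 m/yr = 0.0146 cm/yr

0.0146 cm/yr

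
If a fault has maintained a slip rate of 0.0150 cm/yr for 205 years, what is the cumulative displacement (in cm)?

3.07 cm

slip = rate × time = 0.0150 cm/yr × 205 years = 0.0307 m = 3.07 cm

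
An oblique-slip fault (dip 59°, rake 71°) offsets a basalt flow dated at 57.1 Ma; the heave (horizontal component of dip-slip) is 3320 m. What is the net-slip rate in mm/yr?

dip-slip = heave / cos(dip) = 3320 / cos(59°) = 6446 m
net slip = dip-slip / sin(rake) = 6446 / sin(71°) = 6818 m
rate = 6818 m / 57.1 Ma = 0.000119 m/yr = 0.119 mm/yr

0.119 mm/yr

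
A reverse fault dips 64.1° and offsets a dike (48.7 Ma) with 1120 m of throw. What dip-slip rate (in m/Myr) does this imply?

dip-slip = throw / sin(dip) = 1120 m / sin(64.1°) = 1245 m
rate = 1245 m / 48.7 Ma = 0.0000256 m/yr = 25.6 m/Myr

25.6 m/Myr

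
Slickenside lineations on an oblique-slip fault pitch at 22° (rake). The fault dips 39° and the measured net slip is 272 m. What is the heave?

dip-slip = net slip × sin(rake) = 272 m × sin(22°) = 101.9 m
heave = dip-slip × cos(dip) = 101.9 × cos(39°) = 79.2 m

79.2 m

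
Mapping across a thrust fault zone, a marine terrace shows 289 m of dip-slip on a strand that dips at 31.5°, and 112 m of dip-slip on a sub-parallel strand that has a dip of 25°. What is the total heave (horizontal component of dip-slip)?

heave_A = 289 × cos(31.5°) = 246.4 m
heave_B = 112 × cos(25°) = 101.5 m
total = 246.4 + 101.5 = 348 m

348 m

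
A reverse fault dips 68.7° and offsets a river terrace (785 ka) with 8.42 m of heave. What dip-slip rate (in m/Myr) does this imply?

dip-slip = heave / cos(dip) = 8.42 m / cos(68.7°) = 23.18 m
rate = 23.18 m / 785 ka = 0.0000295 m/yr = 29.5 m/Myr

29.5 m/Myr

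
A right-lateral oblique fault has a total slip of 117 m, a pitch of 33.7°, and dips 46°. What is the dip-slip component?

64.9 m

dip-slip = net slip × sin(rake) = 117 m × sin(33.7°) = 64.9 m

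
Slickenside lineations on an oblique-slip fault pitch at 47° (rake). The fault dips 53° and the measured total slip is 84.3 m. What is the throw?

dip-slip = net slip × sin(rake) = 84.3 m × sin(47°) = 61.65 m
throw = dip-slip × sin(dip) = 61.65 × sin(53°) = 49.2 m

49.2 m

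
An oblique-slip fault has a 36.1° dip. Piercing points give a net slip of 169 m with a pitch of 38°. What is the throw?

dip-slip = net slip × sin(rake) = 169 m × sin(38°) = 104 m
throw = dip-slip × sin(dip) = 104 × sin(36.1°) = 61.3 m

61.3 m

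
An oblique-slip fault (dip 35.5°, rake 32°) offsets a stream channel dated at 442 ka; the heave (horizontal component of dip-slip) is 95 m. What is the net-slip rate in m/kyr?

0.498 m/kyr

dip-slip = heave / cos(dip) = 95 / cos(35.5°) = 116.7 m
net slip = dip-slip / sin(rake) = 116.7 / sin(32°) = 220.2 m
rate = 220.2 m / 442 ka = 0.000498 m/yr = 0.498 m/kyr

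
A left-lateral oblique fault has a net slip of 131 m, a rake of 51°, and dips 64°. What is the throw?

dip-slip = net slip × sin(rake) = 131 m × sin(51°) = 101.8 m
throw = dip-slip × sin(dip) = 101.8 × sin(64°) = 91.5 m

91.5 m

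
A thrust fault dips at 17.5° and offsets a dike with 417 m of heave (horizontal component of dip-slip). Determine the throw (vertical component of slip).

131 m

throw = heave × tan(dip) = 417 × tan(17.5°) = 131 m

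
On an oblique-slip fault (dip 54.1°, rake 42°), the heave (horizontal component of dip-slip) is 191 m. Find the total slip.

dip-slip = heave / cos(dip) = 191 / cos(54.1°) = 325.7 m
net slip = dip-slip / sin(rake) = 325.7 / sin(42°) = 487 m

487 m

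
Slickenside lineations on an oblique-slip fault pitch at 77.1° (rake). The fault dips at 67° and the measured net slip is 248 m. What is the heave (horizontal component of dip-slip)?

94.5 m

dip-slip = net slip × sin(rake) = 248 m × sin(77.1°) = 241.7 m
heave = dip-slip × cos(dip) = 241.7 × cos(67°) = 94.5 m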